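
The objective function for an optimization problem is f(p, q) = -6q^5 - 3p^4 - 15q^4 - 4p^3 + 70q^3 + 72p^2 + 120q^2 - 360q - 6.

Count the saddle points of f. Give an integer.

6

f separates as a function of p plus a function of q, so ∇f=0 decouples.
∂f/∂p = -12p(p - 3)(p + 4) = 0 at p ∈ {-4, 0, 3}; ∂f/∂q = -30(q - 2)(q - 1)(q + 2)(q + 3) = 0 at q ∈ {-3, -2, 1, 2}.
The Hessian is diagonal: diag(f_pp, f_qq). Second derivatives: f_pp(-4)=-336, f_pp(0)=144, f_pp(3)=-252; f_qq(-3)=600, f_qq(-2)=-360, f_qq(1)=360, f_qq(2)=-600.
Saddle points occur where the two diagonal entries have opposite signs: (-4, -3), (-4, 1), (0, -2), (0, 2), (3, -3), (3, 1). Count: 6.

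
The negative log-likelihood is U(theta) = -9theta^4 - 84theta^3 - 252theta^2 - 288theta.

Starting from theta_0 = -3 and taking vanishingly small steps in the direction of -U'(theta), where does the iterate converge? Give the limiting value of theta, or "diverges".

-2

U'(theta) = -36(theta + 1)(theta + 2)(theta + 4), so U'(-3) = -72.
Gradient descent moves in the -U' direction, i.e. theta is increasing.
The nearest critical point in that direction is theta = -2, where U'' = 72 > 0 (a local minimum). The iterate converges there.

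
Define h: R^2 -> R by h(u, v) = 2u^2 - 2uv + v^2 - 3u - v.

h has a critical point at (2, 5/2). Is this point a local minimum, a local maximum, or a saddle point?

The Hessian of h is constant: H = [[4, -2], [-2, 2]].
det(H) = 4·2 − (-2)² = 4.
det(H) > 0 and tr(H) = 6 > 0, so H is positive definite and the point is a local minimum.

local minimum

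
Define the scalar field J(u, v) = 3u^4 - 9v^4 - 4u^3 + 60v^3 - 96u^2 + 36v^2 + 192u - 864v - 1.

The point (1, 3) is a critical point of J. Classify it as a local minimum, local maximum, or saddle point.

The mixed partial ∂²J/∂u∂v is 0, so the Hessian at any point is diag(J_uu, J_vv) = diag(12(3u^2 - 2u - 16), 36(-3v^2 + 10v + 2)).
At (1, 3): H = diag(-180, 180).
The eigenvalues have opposite signs, so H is indefinite: a saddle point.

saddle point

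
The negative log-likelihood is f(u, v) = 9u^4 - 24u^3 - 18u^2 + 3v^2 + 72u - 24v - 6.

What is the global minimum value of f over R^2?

f(u,v) separates as P(u) + Q(v) − 6, so its minimum is min P + min Q − 6.
P'(u) = 36(u - 2)(u - 1)(u + 1) vanishes at u ∈ {-1, 1, 2}; Q'(v) = 6v - 24 vanishes at v ∈ {4}.
Local minima of P (where P''>0): P(-1)=-57, P(2)=24. Local minima of Q: Q(4)=-48.
So the global minimum of f is P(-1) + Q(4) − 6 = -57 − 48 − 6 = -111, attained at (-1, 4).

-111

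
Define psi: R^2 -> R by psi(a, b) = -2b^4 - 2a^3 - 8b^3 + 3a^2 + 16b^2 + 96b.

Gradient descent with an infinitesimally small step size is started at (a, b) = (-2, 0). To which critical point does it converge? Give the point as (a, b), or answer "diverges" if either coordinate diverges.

psi is separable, so gradient descent decouples: a follows -∂psi/∂a, b follows -∂psi/∂b.
∂psi/∂a = -6a(a - 1); at a=-2 this is -36, so a increases.
∂psi/∂b = -8(b - 2)(b + 2)(b + 3); at b=0 this is 96, so b decreases.
a converges to its nearest critical value 0 (a local min of the a-part); b converges to -2. The iterate converges to (0, -2).

(0, -2)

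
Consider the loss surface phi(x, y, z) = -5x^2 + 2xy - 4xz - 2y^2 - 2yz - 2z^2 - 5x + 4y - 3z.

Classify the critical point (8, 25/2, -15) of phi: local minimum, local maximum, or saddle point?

local maximum

The Hessian is constant: H = [[-10, 2, -4], [2, -4, -2], [-4, -2, -4]].
Leading principal minors: Δ₁ = -10, Δ₂ = 36, Δ₃ = -8.
The minors alternate sign starting negative (−, +, −), so H is negative definite: a local maximum.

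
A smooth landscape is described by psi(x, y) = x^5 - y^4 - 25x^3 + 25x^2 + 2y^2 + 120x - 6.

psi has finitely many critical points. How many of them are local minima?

psi separates as a function of x plus a function of y, so ∇psi=0 decouples.
∂psi/∂x = 5(x - 3)(x - 2)(x + 1)(x + 4) = 0 at x ∈ {-4, -1, 2, 3}; ∂psi/∂y = -4y(y - 1)(y + 1) = 0 at y ∈ {-1, 0, 1}.
The Hessian is diagonal: diag(psi_xx, psi_yy). Second derivatives: psi_xx(-4)=-630, psi_xx(-1)=180, psi_xx(2)=-90, psi_xx(3)=140; psi_yy(-1)=-8, psi_yy(0)=4, psi_yy(1)=-8.
Local minima occur where both diagonal entries positive: (-1, 0), (3, 0). Count: 2.

2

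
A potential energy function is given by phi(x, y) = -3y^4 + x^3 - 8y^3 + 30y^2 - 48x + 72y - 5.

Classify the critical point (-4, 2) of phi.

local maximum

The mixed partial ∂²phi/∂x∂y is 0, so the Hessian at any point is diag(phi_xx, phi_yy) = diag(6x, 12(-3y^2 - 4y + 5)).
At (-4, 2): H = diag(-24, -180).
Both eigenvalues are negative, so H is negative definite: a local maximum.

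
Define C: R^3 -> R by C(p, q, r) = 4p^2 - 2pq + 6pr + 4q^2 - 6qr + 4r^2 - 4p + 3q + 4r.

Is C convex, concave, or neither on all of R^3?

C is quadratic, so its Hessian is the constant matrix H = [[8, -2, 6], [-2, 8, -6], [6, -6, 8]].
Leading principal minors: 8, 60, 48.
All positive ⇒ H ≻ 0 ⇒ convex.

convex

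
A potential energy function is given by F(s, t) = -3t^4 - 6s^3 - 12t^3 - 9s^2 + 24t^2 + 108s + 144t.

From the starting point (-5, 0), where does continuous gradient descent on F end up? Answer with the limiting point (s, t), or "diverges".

(-3, -2)

F is separable, so gradient descent decouples: s follows -∂F/∂s, t follows -∂F/∂t.
∂F/∂s = -18(s - 2)(s + 3); at s=-5 this is -252, so s increases.
∂F/∂t = -12(t - 2)(t + 2)(t + 3); at t=0 this is 144, so t decreases.
s converges to its nearest critical value -3 (a local min of the s-part); t converges to -2. The iterate converges to (-3, -2).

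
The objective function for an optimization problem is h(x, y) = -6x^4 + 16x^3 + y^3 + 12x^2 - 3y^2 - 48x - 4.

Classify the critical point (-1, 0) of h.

The mixed partial ∂²h/∂x∂y is 0, so the Hessian at any point is diag(h_xx, h_yy) = diag(24(-3x^2 + 4x + 1), 6(y - 1)).
At (-1, 0): H = diag(-144, -6).
Both eigenvalues are negative, so H is negative definite: a local maximum.

local maximum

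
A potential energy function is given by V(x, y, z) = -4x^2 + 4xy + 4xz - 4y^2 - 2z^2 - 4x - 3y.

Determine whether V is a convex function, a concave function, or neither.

concave

V is quadratic, so its Hessian is the constant matrix H = [[-8, 4, 4], [4, -8, 0], [4, 0, -4]].
Leading principal minors: -8, 48, -64.
Signs alternate −, +, − ⇒ H ≺ 0 ⇒ concave.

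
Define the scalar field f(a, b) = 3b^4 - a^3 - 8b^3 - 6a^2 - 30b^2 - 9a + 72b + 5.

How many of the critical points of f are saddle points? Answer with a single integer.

f separates as a function of a plus a function of b, so ∇f=0 decouples.
∂f/∂a = -3(a + 1)(a + 3) = 0 at a ∈ {-3, -1}; ∂f/∂b = 12(b - 3)(b - 1)(b + 2) = 0 at b ∈ {-2, 1, 3}.
The Hessian is diagonal: diag(f_aa, f_bb). Second derivatives: f_aa(-3)=6, f_aa(-1)=-6; f_bb(-2)=180, f_bb(1)=-72, f_bb(3)=120.
Saddle points occur where the two diagonal entries have opposite signs: (-3, 1), (-1, -2), (-1, 3). Count: 3.

3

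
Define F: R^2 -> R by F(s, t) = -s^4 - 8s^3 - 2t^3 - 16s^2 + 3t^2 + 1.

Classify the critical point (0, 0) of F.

The mixed partial ∂²F/∂s∂t is 0, so the Hessian at any point is diag(F_ss, F_tt) = diag(-4(3s^2 + 12s + 8), 6(-2t + 1)).
At (0, 0): H = diag(-32, 6).
The eigenvalues have opposite signs, so H is indefinite: a saddle point.

saddle point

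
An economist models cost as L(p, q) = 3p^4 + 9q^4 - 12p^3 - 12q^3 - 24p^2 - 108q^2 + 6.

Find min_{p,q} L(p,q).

-945

L(p,q) separates as A(p) + B(q) + 6, so its minimum is min A + min B + 6.
A'(p) = 12p(p - 4)(p + 1) vanishes at p ∈ {-1, 0, 4}; B'(q) = 36q(q - 3)(q + 2) vanishes at q ∈ {-2, 0, 3}.
Local minima of A (where A''>0): A(-1)=-9, A(4)=-384. Local minima of B: B(-2)=-192, B(3)=-567.
So the global minimum of L is A(4) + B(3) + 6 = -384 − 567 + 6 = -945, attained at (4, 3).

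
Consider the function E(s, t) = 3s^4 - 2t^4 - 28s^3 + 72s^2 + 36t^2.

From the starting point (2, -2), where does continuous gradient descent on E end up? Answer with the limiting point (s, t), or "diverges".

E is separable, so gradient descent decouples: s follows -∂E/∂s, t follows -∂E/∂t.
∂E/∂s = 12s(s - 4)(s - 3); at s=2 this is 48, so s decreases.
∂E/∂t = -8t(t - 3)(t + 3); at t=-2 this is -80, so t increases.
s converges to its nearest critical value 0 (a local min of the s-part); t converges to 0. The iterate converges to (0, 0).

(0, 0)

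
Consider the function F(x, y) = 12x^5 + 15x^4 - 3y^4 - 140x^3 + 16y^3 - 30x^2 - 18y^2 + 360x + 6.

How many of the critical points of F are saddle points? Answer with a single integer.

6

F separates as a function of x plus a function of y, so ∇F=0 decouples.
∂F/∂x = 60(x - 2)(x - 1)(x + 1)(x + 3) = 0 at x ∈ {-3, -1, 1, 2}; ∂F/∂y = -12y(y - 3)(y - 1) = 0 at y ∈ {0, 1, 3}.
The Hessian is diagonal: diag(F_xx, F_yy). Second derivatives: F_xx(-3)=-2400, F_xx(-1)=720, F_xx(1)=-480, F_xx(2)=900; F_yy(0)=-36, F_yy(1)=24, F_yy(3)=-72.
Saddle points occur where the two diagonal entries have opposite signs: (-3, 1), (-1, 0), (-1, 3), (1, 1), (2, 0), (2, 3). Count: 6.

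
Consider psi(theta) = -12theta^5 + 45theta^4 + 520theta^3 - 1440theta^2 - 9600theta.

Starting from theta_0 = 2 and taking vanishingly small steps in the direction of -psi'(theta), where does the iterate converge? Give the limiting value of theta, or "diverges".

psi'(theta) = -60(theta - 5)(theta - 4)(theta + 2)(theta + 4), so psi'(2) = -8640.
Gradient descent moves in the -psi' direction, i.e. theta is increasing.
The nearest critical point in that direction is theta = 4, where psi'' = 2880 > 0 (a local minimum). The iterate converges there.

4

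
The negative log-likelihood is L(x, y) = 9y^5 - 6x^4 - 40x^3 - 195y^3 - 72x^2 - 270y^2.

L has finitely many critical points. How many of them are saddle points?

6

L separates as a function of x plus a function of y, so ∇L=0 decouples.
∂L/∂x = -24x(x + 2)(x + 3) = 0 at x ∈ {-3, -2, 0}; ∂L/∂y = 45y(y - 4)(y + 1)(y + 3) = 0 at y ∈ {-3, -1, 0, 4}.
The Hessian is diagonal: diag(L_xx, L_yy). Second derivatives: L_xx(-3)=-72, L_xx(-2)=48, L_xx(0)=-144; L_yy(-3)=-1890, L_yy(-1)=450, L_yy(0)=-540, L_yy(4)=6300.
Saddle points occur where the two diagonal entries have opposite signs: (-3, -1), (-3, 4), (-2, -3), (-2, 0), (0, -1), (0, 4). Count: 6.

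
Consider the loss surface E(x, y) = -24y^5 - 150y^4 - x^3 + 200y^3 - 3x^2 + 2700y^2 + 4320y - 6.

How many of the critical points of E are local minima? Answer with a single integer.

2

E separates as a function of x plus a function of y, so ∇E=0 decouples.
∂E/∂x = -3x(x + 2) = 0 at x ∈ {-2, 0}; ∂E/∂y = -120(y - 3)(y + 1)(y + 3)(y + 4) = 0 at y ∈ {-4, -3, -1, 3}.
The Hessian is diagonal: diag(E_xx, E_yy). Second derivatives: E_xx(-2)=6, E_xx(0)=-6; E_yy(-4)=2520, E_yy(-3)=-1440, E_yy(-1)=2880, E_yy(3)=-20160.
Local minima occur where both diagonal entries positive: (-2, -4), (-2, -1). Count: 2.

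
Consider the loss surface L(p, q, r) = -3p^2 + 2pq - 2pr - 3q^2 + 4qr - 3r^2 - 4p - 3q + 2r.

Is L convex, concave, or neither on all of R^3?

L is quadratic, so its Hessian is the constant matrix H = [[-6, 2, -2], [2, -6, 4], [-2, 4, -6]].
Leading principal minors: -6, 32, -104.
Signs alternate −, +, − ⇒ H ≺ 0 ⇒ concave.

concave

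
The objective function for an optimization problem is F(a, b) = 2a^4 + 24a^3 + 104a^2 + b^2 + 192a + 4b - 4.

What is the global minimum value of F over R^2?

F(a,b) separates as P(a) + Q(b) − 4, so its minimum is min P + min Q − 4.
P'(a) = 8(a + 2)(a + 3)(a + 4) vanishes at a ∈ {-4, -3, -2}; Q'(b) = 2b + 4 vanishes at b ∈ {-2}.
Local minima of P (where P''>0): P(-4)=-128, P(-2)=-128. Local minima of Q: Q(-2)=-4.
So the global minimum of F is P(-4) + Q(-2) − 4 = -128 − 4 − 4 = -136, attained at (-4, -2).

-136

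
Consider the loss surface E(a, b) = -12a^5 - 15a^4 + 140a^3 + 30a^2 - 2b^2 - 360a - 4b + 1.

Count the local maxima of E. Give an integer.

2

E separates as a function of a plus a function of b, so ∇E=0 decouples.
∂E/∂a = -60(a - 2)(a - 1)(a + 1)(a + 3) = 0 at a ∈ {-3, -1, 1, 2}; ∂E/∂b = -4(b + 1) = 0 at b ∈ {-1}.
The Hessian is diagonal: diag(E_aa, E_bb). Second derivatives: E_aa(-3)=2400, E_aa(-1)=-720, E_aa(1)=480, E_aa(2)=-900; E_bb(-1)=-4.
Local maxima occur where both diagonal entries negative: (-1, -1), (2, -1). Count: 2.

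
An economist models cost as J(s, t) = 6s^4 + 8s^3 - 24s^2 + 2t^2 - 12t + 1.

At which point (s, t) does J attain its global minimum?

J(s,t) separates as P(s) + Q(t) + 1, so its minimum is min P + min Q + 1.
P'(s) = 24s(s - 1)(s + 2) vanishes at s ∈ {-2, 0, 1}; Q'(t) = 4(t - 3) vanishes at t ∈ {3}.
Local minima of P (where P''>0): P(-2)=-64, P(1)=-10. Local minima of Q: Q(3)=-18.
So the global minimum of J is P(-2) + Q(3) + 1 = -64 − 18 + 1 = -81, attained at (-2, 3).

(-2, 3)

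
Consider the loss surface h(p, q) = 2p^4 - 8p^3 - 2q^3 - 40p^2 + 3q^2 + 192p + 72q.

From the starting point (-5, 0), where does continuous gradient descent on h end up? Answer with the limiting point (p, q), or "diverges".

h is separable, so gradient descent decouples: p follows -∂h/∂p, q follows -∂h/∂q.
∂h/∂p = 8(p - 4)(p - 2)(p + 3); at p=-5 this is -1008, so p increases.
∂h/∂q = -6(q - 4)(q + 3); at q=0 this is 72, so q decreases.
p converges to its nearest critical value -3 (a local min of the p-part); q converges to -3. The iterate converges to (-3, -3).

(-3, -3)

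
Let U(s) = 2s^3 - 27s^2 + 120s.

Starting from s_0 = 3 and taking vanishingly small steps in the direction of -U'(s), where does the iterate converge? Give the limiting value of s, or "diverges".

U'(s) = 6(s - 5)(s - 4), so U'(3) = 12.
Gradient descent moves in the -U' direction, i.e. s is decreasing.
There is no critical point below s=3, and U' keeps the same sign, so the iterate runs off to −∞.

diverges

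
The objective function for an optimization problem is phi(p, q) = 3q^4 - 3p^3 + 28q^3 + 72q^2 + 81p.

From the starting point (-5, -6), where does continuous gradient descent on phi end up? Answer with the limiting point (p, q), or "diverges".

phi is separable, so gradient descent decouples: p follows -∂phi/∂p, q follows -∂phi/∂q.
∂phi/∂p = -9(p - 3)(p + 3); at p=-5 this is -144, so p increases.
∂phi/∂q = 12q(q + 3)(q + 4); at q=-6 this is -432, so q increases.
p converges to its nearest critical value -3 (a local min of the p-part); q converges to -4. The iterate converges to (-3, -4).

(-3, -4)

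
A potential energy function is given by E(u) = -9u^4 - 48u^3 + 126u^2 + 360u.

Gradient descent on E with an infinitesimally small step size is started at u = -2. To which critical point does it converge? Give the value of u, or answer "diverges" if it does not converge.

E'(u) = -36(u - 2)(u + 1)(u + 5), so E'(-2) = -432.
Gradient descent moves in the -E' direction, i.e. u is increasing.
The nearest critical point in that direction is u = -1, where E'' = 432 > 0 (a local minimum). The iterate converges there.

-1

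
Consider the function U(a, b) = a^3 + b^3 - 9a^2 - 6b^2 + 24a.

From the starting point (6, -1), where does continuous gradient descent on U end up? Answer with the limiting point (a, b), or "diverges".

U is separable, so gradient descent decouples: a follows -∂U/∂a, b follows -∂U/∂b.
∂U/∂a = 3(a - 4)(a - 2); at a=6 this is 24, so a decreases.
∂U/∂b = 3b(b - 4); at b=-1 this is 15, so b decreases.
The b-coordinate has no critical point in that direction and runs off to infinity.

diverges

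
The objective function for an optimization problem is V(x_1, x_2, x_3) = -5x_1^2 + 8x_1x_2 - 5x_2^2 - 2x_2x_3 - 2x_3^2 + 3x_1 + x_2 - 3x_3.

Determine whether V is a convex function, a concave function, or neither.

concave

V is quadratic, so its Hessian is the constant matrix H = [[-10, 8, 0], [8, -10, -2], [0, -2, -4]].
Leading principal minors: -10, 36, -104.
Signs alternate −, +, − ⇒ H ≺ 0 ⇒ concave.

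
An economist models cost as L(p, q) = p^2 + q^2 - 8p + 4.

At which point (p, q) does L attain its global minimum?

(4, 0)

L(p,q) separates as A(p) + B(q) + 4, so its minimum is min A + min B + 4.
A'(p) = 2p - 8 vanishes at p ∈ {4}; B'(q) = 2q vanishes at q ∈ {0}.
Local minima of A (where A''>0): A(4)=-16. Local minima of B: B(0)=0.
So the global minimum of L is A(4) + B(0) + 4 = -16 + 0 + 4 = -12, attained at (4, 0).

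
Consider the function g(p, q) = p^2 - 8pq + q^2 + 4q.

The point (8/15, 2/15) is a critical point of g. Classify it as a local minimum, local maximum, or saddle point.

saddle point

The Hessian of g is constant: H = [[2, -8], [-8, 2]].
det(H) = 2·2 − (-8)² = -60.
Since det(H) < 0, H is indefinite and the critical point is a saddle point.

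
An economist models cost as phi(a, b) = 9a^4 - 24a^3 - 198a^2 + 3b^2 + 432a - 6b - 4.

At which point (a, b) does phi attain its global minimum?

(-3, 1)

phi(a,b) separates as P(a) + Q(b) − 4, so its minimum is min P + min Q − 4.
P'(a) = 36(a - 4)(a - 1)(a + 3) vanishes at a ∈ {-3, 1, 4}; Q'(b) = 6b - 6 vanishes at b ∈ {1}.
Local minima of P (where P''>0): P(-3)=-1701, P(4)=-672. Local minima of Q: Q(1)=-3.
So the global minimum of phi is P(-3) + Q(1) − 4 = -1701 − 3 − 4 = -1708, attained at (-3, 1).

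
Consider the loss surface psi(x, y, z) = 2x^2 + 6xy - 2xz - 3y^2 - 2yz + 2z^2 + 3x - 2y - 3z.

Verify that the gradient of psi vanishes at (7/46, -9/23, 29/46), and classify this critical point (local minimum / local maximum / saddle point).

saddle point

∇psi = (4x + 6y - 2z + 3, 6x - 6y - 2z - 2, -2x - 2y + 4z - 3); substituting (7/46, -9/23, 29/46) gives ∇psi = (0, 0, 0), so (7/46, -9/23, 29/46) is indeed a critical point.
The Hessian is constant: H = [[4, 6, -2], [6, -6, -2], [-2, -2, 4]].
Leading principal minors: Δ₁ = 4, Δ₂ = -60, Δ₃ = -184.
The minors fit neither the all-positive nor the alternating-sign pattern, so H is indefinite: a saddle point.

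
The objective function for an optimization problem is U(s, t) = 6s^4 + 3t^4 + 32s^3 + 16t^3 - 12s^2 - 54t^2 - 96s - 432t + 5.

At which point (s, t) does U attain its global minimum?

U(s,t) separates as P(s) + Q(t) + 5, so its minimum is min P + min Q + 5.
P'(s) = 24(s - 1)(s + 1)(s + 4) vanishes at s ∈ {-4, -1, 1}; Q'(t) = 12(t - 3)(t + 3)(t + 4) vanishes at t ∈ {-4, -3, 3}.
Local minima of P (where P''>0): P(-4)=-320, P(1)=-70. Local minima of Q: Q(-4)=608, Q(3)=-1107.
So the global minimum of U is P(-4) + Q(3) + 5 = -320 − 1107 + 5 = -1422, attained at (-4, 3).

(-4, 3)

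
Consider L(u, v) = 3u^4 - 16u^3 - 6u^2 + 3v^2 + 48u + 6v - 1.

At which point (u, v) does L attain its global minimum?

L(u,v) separates as P(u) + Q(v) − 1, so its minimum is min P + min Q − 1.
P'(u) = 12(u - 4)(u - 1)(u + 1) vanishes at u ∈ {-1, 1, 4}; Q'(v) = 6v + 6 vanishes at v ∈ {-1}.
Local minima of P (where P''>0): P(-1)=-35, P(4)=-160. Local minima of Q: Q(-1)=-3.
So the global minimum of L is P(4) + Q(-1) − 1 = -160 − 3 − 1 = -164, attained at (4, -1).

(4, -1)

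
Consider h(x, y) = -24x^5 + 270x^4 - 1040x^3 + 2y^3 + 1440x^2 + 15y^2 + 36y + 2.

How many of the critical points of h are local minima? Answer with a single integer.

h separates as a function of x plus a function of y, so ∇h=0 decouples.
∂h/∂x = -120x(x - 4)(x - 3)(x - 2) = 0 at x ∈ {0, 2, 3, 4}; ∂h/∂y = 6(y + 2)(y + 3) = 0 at y ∈ {-3, -2}.
The Hessian is diagonal: diag(h_xx, h_yy). Second derivatives: h_xx(0)=2880, h_xx(2)=-480, h_xx(3)=360, h_xx(4)=-960; h_yy(-3)=-6, h_yy(-2)=6.
Local minima occur where both diagonal entries positive: (0, -2), (3, -2). Count: 2.

2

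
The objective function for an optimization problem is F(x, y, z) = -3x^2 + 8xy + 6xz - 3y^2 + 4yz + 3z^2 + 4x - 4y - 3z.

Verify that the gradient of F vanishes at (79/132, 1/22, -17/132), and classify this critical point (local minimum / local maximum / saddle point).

∇F = (-6x + 8y + 6z + 4, 8x - 6y + 4z - 4, 6x + 4y + 6z - 3); substituting (79/132, 1/22, -17/132) gives ∇F = (0, 0, 0), so (79/132, 1/22, -17/132) is indeed a critical point.
The Hessian is constant: H = [[-6, 8, 6], [8, -6, 4], [6, 4, 6]].
Leading principal minors: Δ₁ = -6, Δ₂ = -28, Δ₃ = 528.
The minors fit neither the all-positive nor the alternating-sign pattern, so H is indefinite: a saddle point.

saddle point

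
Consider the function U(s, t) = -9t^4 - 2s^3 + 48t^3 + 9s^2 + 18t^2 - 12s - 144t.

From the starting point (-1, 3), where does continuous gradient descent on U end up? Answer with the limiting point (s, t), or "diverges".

U is separable, so gradient descent decouples: s follows -∂U/∂s, t follows -∂U/∂t.
∂U/∂s = -6(s - 2)(s - 1); at s=-1 this is -36, so s increases.
∂U/∂t = -36(t - 4)(t - 1)(t + 1); at t=3 this is 288, so t decreases.
s converges to its nearest critical value 1 (a local min of the s-part); t converges to 1. The iterate converges to (1, 1).

(1, 1)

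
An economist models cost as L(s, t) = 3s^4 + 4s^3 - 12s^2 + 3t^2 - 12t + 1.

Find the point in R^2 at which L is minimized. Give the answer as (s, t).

(-2, 2)

L(s,t) separates as P(s) + Q(t) + 1, so its minimum is min P + min Q + 1.
P'(s) = 12s(s - 1)(s + 2) vanishes at s ∈ {-2, 0, 1}; Q'(t) = 6(t - 2) vanishes at t ∈ {2}.
Local minima of P (where P''>0): P(-2)=-32, P(1)=-5. Local minima of Q: Q(2)=-12.
So the global minimum of L is P(-2) + Q(2) + 1 = -32 − 12 + 1 = -43, attained at (-2, 2).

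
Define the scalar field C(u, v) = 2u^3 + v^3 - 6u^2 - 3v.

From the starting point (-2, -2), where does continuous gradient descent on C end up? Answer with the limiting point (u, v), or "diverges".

diverges

C is separable, so gradient descent decouples: u follows -∂C/∂u, v follows -∂C/∂v.
∂C/∂u = 6u(u - 2); at u=-2 this is 48, so u decreases.
∂C/∂v = 3(v - 1)(v + 1); at v=-2 this is 9, so v decreases.
The u-coordinate has no critical point in that direction and runs off to infinity.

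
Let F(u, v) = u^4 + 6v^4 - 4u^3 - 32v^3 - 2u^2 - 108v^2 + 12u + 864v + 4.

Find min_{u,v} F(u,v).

F(u,v) separates as P(u) + Q(v) + 4, so its minimum is min P + min Q + 4.
P'(u) = 4(u - 3)(u - 1)(u + 1) vanishes at u ∈ {-1, 1, 3}; Q'(v) = 24(v - 4)(v - 3)(v + 3) vanishes at v ∈ {-3, 3, 4}.
Local minima of P (where P''>0): P(-1)=-9, P(3)=-9. Local minima of Q: Q(-3)=-2214, Q(4)=1216.
So the global minimum of F is P(-1) + Q(-3) + 4 = -9 − 2214 + 4 = -2219, attained at (-1, -3).

-2219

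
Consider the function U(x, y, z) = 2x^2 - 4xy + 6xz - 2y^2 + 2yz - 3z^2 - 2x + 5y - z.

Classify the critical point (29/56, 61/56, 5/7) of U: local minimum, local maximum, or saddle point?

saddle point

The Hessian is constant: H = [[4, -4, 6], [-4, -4, 2], [6, 2, -6]].
Leading principal minors: Δ₁ = 4, Δ₂ = -32, Δ₃ = 224.
The minors fit neither the all-positive nor the alternating-sign pattern, so H is indefinite: a saddle point.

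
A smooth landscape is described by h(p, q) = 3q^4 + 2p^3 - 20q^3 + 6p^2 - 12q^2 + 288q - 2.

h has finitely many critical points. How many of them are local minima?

h separates as a function of p plus a function of q, so ∇h=0 decouples.
∂h/∂p = 6p(p + 2) = 0 at p ∈ {-2, 0}; ∂h/∂q = 12(q - 4)(q - 3)(q + 2) = 0 at q ∈ {-2, 3, 4}.
The Hessian is diagonal: diag(h_pp, h_qq). Second derivatives: h_pp(-2)=-12, h_pp(0)=12; h_qq(-2)=360, h_qq(3)=-60, h_qq(4)=72.
Local minima occur where both diagonal entries positive: (0, -2), (0, 4). Count: 2.

2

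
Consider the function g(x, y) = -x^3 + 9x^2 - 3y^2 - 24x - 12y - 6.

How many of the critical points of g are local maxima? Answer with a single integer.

g separates as a function of x plus a function of y, so ∇g=0 decouples.
∂g/∂x = -3(x - 4)(x - 2) = 0 at x ∈ {2, 4}; ∂g/∂y = -6(y + 2) = 0 at y ∈ {-2}.
The Hessian is diagonal: diag(g_xx, g_yy). Second derivatives: g_xx(2)=6, g_xx(4)=-6; g_yy(-2)=-6.
Local maxima occur where both diagonal entries negative: (4, -2). Count: 1.

1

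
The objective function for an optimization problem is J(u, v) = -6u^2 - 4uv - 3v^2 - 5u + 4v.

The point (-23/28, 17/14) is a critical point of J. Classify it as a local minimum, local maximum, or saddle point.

The Hessian of J is constant: H = [[-12, -4], [-4, -6]].
det(H) = (-12)·(-6) − (-4)² = 56.
det(H) > 0 and tr(H) = -18 < 0, so H is negative definite and the point is a local maximum.

local maximum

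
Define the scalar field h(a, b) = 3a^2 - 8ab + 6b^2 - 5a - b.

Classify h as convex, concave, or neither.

h is quadratic, so its Hessian is the constant matrix H = [[6, -8], [-8, 12]].
det(H) = 8, tr(H) = 18.
det(H) > 0 and tr(H) > 0, so H is positive definite everywhere: convex.

convex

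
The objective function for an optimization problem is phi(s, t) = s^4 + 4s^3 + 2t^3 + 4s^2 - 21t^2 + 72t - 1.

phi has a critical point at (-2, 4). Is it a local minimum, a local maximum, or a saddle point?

The mixed partial ∂²phi/∂s∂t is 0, so the Hessian at any point is diag(phi_ss, phi_tt) = diag(4(3s^2 + 6s + 2), 6(2t - 7)).
At (-2, 4): H = diag(8, 6).
Both eigenvalues are positive, so H is positive definite: a local minimum.

local minimum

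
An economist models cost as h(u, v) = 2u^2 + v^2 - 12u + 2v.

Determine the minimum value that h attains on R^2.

h(u,v) separates as P(u) + Q(v), so its minimum is min P + min Q.
P'(u) = 4u - 12 vanishes at u ∈ {3}; Q'(v) = 2v + 2 vanishes at v ∈ {-1}.
Local minima of P (where P''>0): P(3)=-18. Local minima of Q: Q(-1)=-1.
So the global minimum of h is P(3) + Q(-1) = -18 − 1 = -19, attained at (3, -1).

-19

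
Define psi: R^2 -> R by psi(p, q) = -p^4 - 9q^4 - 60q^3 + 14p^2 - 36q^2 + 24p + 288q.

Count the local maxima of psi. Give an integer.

psi separates as a function of p plus a function of q, so ∇psi=0 decouples.
∂psi/∂p = -4(p - 3)(p + 1)(p + 2) = 0 at p ∈ {-2, -1, 3}; ∂psi/∂q = -36(q - 1)(q + 2)(q + 4) = 0 at q ∈ {-4, -2, 1}.
The Hessian is diagonal: diag(psi_pp, psi_qq). Second derivatives: psi_pp(-2)=-20, psi_pp(-1)=16, psi_pp(3)=-80; psi_qq(-4)=-360, psi_qq(-2)=216, psi_qq(1)=-540.
Local maxima occur where both diagonal entries negative: (-2, -4), (-2, 1), (3, -4), (3, 1). Count: 4.

4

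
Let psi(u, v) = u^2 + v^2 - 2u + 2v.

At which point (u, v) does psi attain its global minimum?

(1, -1)

psi(u,v) separates as P(u) + Q(v), so its minimum is min P + min Q.
P'(u) = 2u - 2 vanishes at u ∈ {1}; Q'(v) = 2v + 2 vanishes at v ∈ {-1}.
Local minima of P (where P''>0): P(1)=-1. Local minima of Q: Q(-1)=-1.
So the global minimum of psi is P(1) + Q(-1) = -1 − 1 = -2, attained at (1, -1).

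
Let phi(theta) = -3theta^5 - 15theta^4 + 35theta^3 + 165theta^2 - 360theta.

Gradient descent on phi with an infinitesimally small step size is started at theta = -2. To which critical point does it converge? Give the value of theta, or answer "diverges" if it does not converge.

phi'(theta) = -15(theta - 2)(theta - 1)(theta + 3)(theta + 4), so phi'(-2) = -360.
Gradient descent moves in the -phi' direction, i.e. theta is increasing.
The nearest critical point in that direction is theta = 1, where phi'' = 300 > 0 (a local minimum). The iterate converges there.

1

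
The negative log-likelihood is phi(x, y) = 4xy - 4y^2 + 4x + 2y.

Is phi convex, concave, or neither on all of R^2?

phi is quadratic, so its Hessian is the constant matrix H = [[0, 4], [4, -8]].
det(H) = -16, tr(H) = -8.
det(H) < 0, so H is indefinite: neither convex nor concave.

neither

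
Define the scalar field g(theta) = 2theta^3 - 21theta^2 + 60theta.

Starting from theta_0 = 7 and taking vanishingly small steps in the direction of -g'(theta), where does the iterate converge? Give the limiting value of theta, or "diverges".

5

g'(theta) = 6(theta - 5)(theta - 2), so g'(7) = 60.
Gradient descent moves in the -g' direction, i.e. theta is decreasing.
The nearest critical point in that direction is theta = 5, where g'' = 18 > 0 (a local minimum). The iterate converges there.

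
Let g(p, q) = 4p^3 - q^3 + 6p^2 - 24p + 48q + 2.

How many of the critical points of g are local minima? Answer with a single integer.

g separates as a function of p plus a function of q, so ∇g=0 decouples.
∂g/∂p = 12(p - 1)(p + 2) = 0 at p ∈ {-2, 1}; ∂g/∂q = -3(q - 4)(q + 4) = 0 at q ∈ {-4, 4}.
The Hessian is diagonal: diag(g_pp, g_qq). Second derivatives: g_pp(-2)=-36, g_pp(1)=36; g_qq(-4)=24, g_qq(4)=-24.
Local minima occur where both diagonal entries positive: (1, -4). Count: 1.

1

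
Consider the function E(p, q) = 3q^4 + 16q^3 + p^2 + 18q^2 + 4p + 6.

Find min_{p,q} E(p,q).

E(p,q) separates as A(p) + B(q) + 6, so its minimum is min A + min B + 6.
A'(p) = 2p + 4 vanishes at p ∈ {-2}; B'(q) = 12q(q + 1)(q + 3) vanishes at q ∈ {-3, -1, 0}.
Local minima of A (where A''>0): A(-2)=-4. Local minima of B: B(-3)=-27, B(0)=0.
So the global minimum of E is A(-2) + B(-3) + 6 = -4 − 27 + 6 = -25, attained at (-2, -3).

-25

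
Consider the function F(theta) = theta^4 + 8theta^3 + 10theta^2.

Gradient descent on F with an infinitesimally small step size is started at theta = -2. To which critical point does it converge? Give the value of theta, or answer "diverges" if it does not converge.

F'(theta) = 4theta(theta + 1)(theta + 5), so F'(-2) = 24.
Gradient descent moves in the -F' direction, i.e. theta is decreasing.
The nearest critical point in that direction is theta = -5, where F'' = 80 > 0 (a local minimum). The iterate converges there.

-5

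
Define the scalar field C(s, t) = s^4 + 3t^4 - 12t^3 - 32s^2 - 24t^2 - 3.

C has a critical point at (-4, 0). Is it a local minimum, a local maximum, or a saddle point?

saddle point

The mixed partial ∂²C/∂s∂t is 0, so the Hessian at any point is diag(C_ss, C_tt) = diag(4(3s^2 - 16), 12(3t^2 - 6t - 4)).
At (-4, 0): H = diag(128, -48).
The eigenvalues have opposite signs, so H is indefinite: a saddle point.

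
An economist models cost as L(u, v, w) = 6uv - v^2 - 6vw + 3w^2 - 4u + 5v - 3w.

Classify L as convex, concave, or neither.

L is quadratic, so its Hessian is the constant matrix H = [[0, 6, 0], [6, -2, -6], [0, -6, 6]].
Leading principal minors: 0, -36, -216.
Neither pattern holds ⇒ H is indefinite ⇒ neither convex nor concave.

neither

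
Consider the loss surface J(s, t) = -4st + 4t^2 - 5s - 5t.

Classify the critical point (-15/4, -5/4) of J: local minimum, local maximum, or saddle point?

saddle point

The Hessian of J is constant: H = [[0, -4], [-4, 8]].
det(H) = 0·8 − (-4)² = -16.
Since det(H) < 0, H is indefinite and the critical point is a saddle point.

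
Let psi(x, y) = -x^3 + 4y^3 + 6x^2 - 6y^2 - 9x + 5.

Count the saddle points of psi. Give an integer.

psi separates as a function of x plus a function of y, so ∇psi=0 decouples.
∂psi/∂x = -3(x - 3)(x - 1) = 0 at x ∈ {1, 3}; ∂psi/∂y = 12y(y - 1) = 0 at y ∈ {0, 1}.
The Hessian is diagonal: diag(psi_xx, psi_yy). Second derivatives: psi_xx(1)=6, psi_xx(3)=-6; psi_yy(0)=-12, psi_yy(1)=12.
Saddle points occur where the two diagonal entries have opposite signs: (1, 0), (3, 1). Count: 2.

2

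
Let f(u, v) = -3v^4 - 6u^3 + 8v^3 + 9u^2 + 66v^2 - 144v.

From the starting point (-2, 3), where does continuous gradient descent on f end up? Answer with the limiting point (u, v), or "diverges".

f is separable, so gradient descent decouples: u follows -∂f/∂u, v follows -∂f/∂v.
∂f/∂u = -18u(u - 1); at u=-2 this is -108, so u increases.
∂f/∂v = -12(v - 4)(v - 1)(v + 3); at v=3 this is 144, so v decreases.
u converges to its nearest critical value 0 (a local min of the u-part); v converges to 1. The iterate converges to (0, 1).

(0, 1)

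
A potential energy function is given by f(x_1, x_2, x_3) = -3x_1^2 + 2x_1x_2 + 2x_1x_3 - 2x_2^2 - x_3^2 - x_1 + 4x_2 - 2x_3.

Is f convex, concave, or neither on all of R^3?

f is quadratic, so its Hessian is the constant matrix H = [[-6, 2, 2], [2, -4, 0], [2, 0, -2]].
Leading principal minors: -6, 20, -24.
Signs alternate −, +, − ⇒ H ≺ 0 ⇒ concave.

concave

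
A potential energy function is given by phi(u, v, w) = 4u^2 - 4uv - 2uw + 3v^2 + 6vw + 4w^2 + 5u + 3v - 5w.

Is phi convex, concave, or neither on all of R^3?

convex

phi is quadratic, so its Hessian is the constant matrix H = [[8, -4, -2], [-4, 6, 6], [-2, 6, 8]].
Leading principal minors: 8, 32, 40.
All positive ⇒ H ≻ 0 ⇒ convex.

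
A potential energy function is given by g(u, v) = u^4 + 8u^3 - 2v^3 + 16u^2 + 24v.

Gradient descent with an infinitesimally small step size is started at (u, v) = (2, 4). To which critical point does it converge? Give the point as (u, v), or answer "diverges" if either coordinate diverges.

g is separable, so gradient descent decouples: u follows -∂g/∂u, v follows -∂g/∂v.
∂g/∂u = 4u(u + 2)(u + 4); at u=2 this is 192, so u decreases.
∂g/∂v = -6(v - 2)(v + 2); at v=4 this is -72, so v increases.
The v-coordinate has no critical point in that direction and runs off to infinity.

diverges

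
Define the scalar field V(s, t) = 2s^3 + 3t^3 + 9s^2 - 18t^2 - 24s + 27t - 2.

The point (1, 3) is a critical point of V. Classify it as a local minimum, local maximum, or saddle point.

The mixed partial ∂²V/∂s∂t is 0, so the Hessian at any point is diag(V_ss, V_tt) = diag(6(2s + 3), 18(t - 2)).
At (1, 3): H = diag(30, 18).
Both eigenvalues are positive, so H is positive definite: a local minimum.

local minimum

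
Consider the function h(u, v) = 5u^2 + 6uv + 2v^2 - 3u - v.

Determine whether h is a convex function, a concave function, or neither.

h is quadratic, so its Hessian is the constant matrix H = [[10, 6], [6, 4]].
det(H) = 4, tr(H) = 14.
det(H) > 0 and tr(H) > 0, so H is positive definite everywhere: convex.

convex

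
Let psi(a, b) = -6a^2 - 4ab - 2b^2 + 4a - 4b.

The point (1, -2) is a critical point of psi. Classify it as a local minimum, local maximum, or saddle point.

local maximum

The Hessian of psi is constant: H = [[-12, -4], [-4, -4]].
det(H) = (-12)·(-4) − (-4)² = 32.
det(H) > 0 and tr(H) = -16 < 0, so H is negative definite and the point is a local maximum.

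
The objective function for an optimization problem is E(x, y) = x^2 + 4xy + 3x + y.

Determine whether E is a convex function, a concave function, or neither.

neither

E is quadratic, so its Hessian is the constant matrix H = [[2, 4], [4, 0]].
det(H) = -16, tr(H) = 2.
det(H) < 0, so H is indefinite: neither convex nor concave.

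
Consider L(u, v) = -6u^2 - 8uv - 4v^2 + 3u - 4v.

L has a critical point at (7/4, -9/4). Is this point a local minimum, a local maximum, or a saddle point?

local maximum

The Hessian of L is constant: H = [[-12, -8], [-8, -8]].
det(H) = (-12)·(-8) − (-8)² = 32.
det(H) > 0 and tr(H) = -20 < 0, so H is negative definite and the point is a local maximum.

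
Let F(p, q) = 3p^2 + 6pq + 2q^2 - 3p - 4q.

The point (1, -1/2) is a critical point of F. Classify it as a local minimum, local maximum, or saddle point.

The Hessian of F is constant: H = [[6, 6], [6, 4]].
det(H) = 6·4 − 6² = -12.
Since det(H) < 0, H is indefinite and the critical point is a saddle point.

saddle point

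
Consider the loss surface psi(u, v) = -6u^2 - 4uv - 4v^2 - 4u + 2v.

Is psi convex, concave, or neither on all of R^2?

concave

psi is quadratic, so its Hessian is the constant matrix H = [[-12, -4], [-4, -8]].
det(H) = 80, tr(H) = -20.
det(H) > 0 and tr(H) < 0, so H is negative definite everywhere: concave.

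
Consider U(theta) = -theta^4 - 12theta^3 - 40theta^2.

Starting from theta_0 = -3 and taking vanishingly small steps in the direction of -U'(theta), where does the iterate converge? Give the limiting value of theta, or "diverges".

U'(theta) = -4theta(theta + 4)(theta + 5), so U'(-3) = 24.
Gradient descent moves in the -U' direction, i.e. theta is decreasing.
The nearest critical point in that direction is theta = -4, where U'' = 16 > 0 (a local minimum). The iterate converges there.

-4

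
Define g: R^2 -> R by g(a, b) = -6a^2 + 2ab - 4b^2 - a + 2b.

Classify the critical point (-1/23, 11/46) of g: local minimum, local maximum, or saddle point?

The Hessian of g is constant: H = [[-12, 2], [2, -8]].
det(H) = (-12)·(-8) − 2² = 92.
det(H) > 0 and tr(H) = -20 < 0, so H is negative definite and the point is a local maximum.

local maximum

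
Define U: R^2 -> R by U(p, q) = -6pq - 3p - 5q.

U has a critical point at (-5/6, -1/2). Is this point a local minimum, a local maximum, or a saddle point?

saddle point

The Hessian of U is constant: H = [[0, -6], [-6, 0]].
det(H) = 0·0 − (-6)² = -36.
Since det(H) < 0, H is indefinite and the critical point is a saddle point.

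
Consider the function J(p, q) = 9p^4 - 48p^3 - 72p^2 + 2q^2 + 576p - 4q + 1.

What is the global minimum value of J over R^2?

J(p,q) separates as A(p) + B(q) + 1, so its minimum is min A + min B + 1.
A'(p) = 36(p - 4)(p - 2)(p + 2) vanishes at p ∈ {-2, 2, 4}; B'(q) = 4q - 4 vanishes at q ∈ {1}.
Local minima of A (where A''>0): A(-2)=-912, A(4)=384. Local minima of B: B(1)=-2.
So the global minimum of J is A(-2) + B(1) + 1 = -912 − 2 + 1 = -913, attained at (-2, 1).

-913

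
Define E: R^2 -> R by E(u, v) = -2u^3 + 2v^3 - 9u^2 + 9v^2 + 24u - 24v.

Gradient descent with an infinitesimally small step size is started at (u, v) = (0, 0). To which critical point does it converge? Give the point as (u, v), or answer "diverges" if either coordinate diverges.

(-4, 1)

E is separable, so gradient descent decouples: u follows -∂E/∂u, v follows -∂E/∂v.
∂E/∂u = -6(u - 1)(u + 4); at u=0 this is 24, so u decreases.
∂E/∂v = 6(v - 1)(v + 4); at v=0 this is -24, so v increases.
u converges to its nearest critical value -4 (a local min of the u-part); v converges to 1. The iterate converges to (-4, 1).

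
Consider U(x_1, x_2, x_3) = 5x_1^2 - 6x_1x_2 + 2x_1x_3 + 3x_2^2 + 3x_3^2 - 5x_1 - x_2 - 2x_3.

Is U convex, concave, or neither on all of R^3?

convex

U is quadratic, so its Hessian is the constant matrix H = [[10, -6, 2], [-6, 6, 0], [2, 0, 6]].
Leading principal minors: 10, 24, 120.
All positive ⇒ H ≻ 0 ⇒ convex.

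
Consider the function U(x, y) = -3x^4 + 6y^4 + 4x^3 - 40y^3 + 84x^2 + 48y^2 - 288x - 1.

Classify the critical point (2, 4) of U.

The mixed partial ∂²U/∂x∂y is 0, so the Hessian at any point is diag(U_xx, U_yy) = diag(12(-3x^2 + 2x + 14), 24(3y^2 - 10y + 4)).
At (2, 4): H = diag(72, 288).
Both eigenvalues are positive, so H is positive definite: a local minimum.

local minimum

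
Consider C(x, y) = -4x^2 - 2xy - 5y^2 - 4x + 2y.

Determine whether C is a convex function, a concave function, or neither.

C is quadratic, so its Hessian is the constant matrix H = [[-8, -2], [-2, -10]].
det(H) = 76, tr(H) = -18.
det(H) > 0 and tr(H) < 0, so H is negative definite everywhere: concave.

concave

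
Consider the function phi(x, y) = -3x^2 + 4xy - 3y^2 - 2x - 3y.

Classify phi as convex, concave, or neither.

concave

phi is quadratic, so its Hessian is the constant matrix H = [[-6, 4], [4, -6]].
det(H) = 20, tr(H) = -12.
det(H) > 0 and tr(H) < 0, so H is negative definite everywhere: concave.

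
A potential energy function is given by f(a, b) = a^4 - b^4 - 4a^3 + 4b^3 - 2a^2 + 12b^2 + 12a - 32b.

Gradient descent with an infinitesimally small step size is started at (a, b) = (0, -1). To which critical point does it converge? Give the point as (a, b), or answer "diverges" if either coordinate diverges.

f is separable, so gradient descent decouples: a follows -∂f/∂a, b follows -∂f/∂b.
∂f/∂a = 4(a - 3)(a - 1)(a + 1); at a=0 this is 12, so a decreases.
∂f/∂b = -4(b - 4)(b - 1)(b + 2); at b=-1 this is -40, so b increases.
a converges to its nearest critical value -1 (a local min of the a-part); b converges to 1. The iterate converges to (-1, 1).

(-1, 1)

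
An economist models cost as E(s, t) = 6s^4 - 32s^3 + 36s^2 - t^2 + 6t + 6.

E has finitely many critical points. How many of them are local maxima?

E separates as a function of s plus a function of t, so ∇E=0 decouples.
∂E/∂s = 24s(s - 3)(s - 1) = 0 at s ∈ {0, 1, 3}; ∂E/∂t = -2(t - 3) = 0 at t ∈ {3}.
The Hessian is diagonal: diag(E_ss, E_tt). Second derivatives: E_ss(0)=72, E_ss(1)=-48, E_ss(3)=144; E_tt(3)=-2.
Local maxima occur where both diagonal entries negative: (1, 3). Count: 1.

1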